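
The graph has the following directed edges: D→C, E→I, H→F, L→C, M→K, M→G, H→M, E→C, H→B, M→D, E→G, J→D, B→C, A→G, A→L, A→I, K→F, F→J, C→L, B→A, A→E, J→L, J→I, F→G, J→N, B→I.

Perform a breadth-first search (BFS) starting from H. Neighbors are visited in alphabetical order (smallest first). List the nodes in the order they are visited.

Visit H; enqueue B, F, M → queue [B, F, M]
Visit B; enqueue A, C, I → queue [F, M, A, C, I]
Visit F; enqueue G, J → queue [M, A, C, I, G, J]
Visit M; enqueue D, K → queue [A, C, I, G, J, D, K]
Visit A; enqueue E, L → queue [C, I, G, J, D, K, E, L]
Visit C → queue [I, G, J, D, K, E, L]
Visit I → queue [G, J, D, K, E, L]
Visit G → queue [J, D, K, E, L]
Visit J; enqueue N → queue [D, K, E, L, N]
Visit D → queue [K, E, L, N]
Visit K → queue [E, L, N]
Visit E → queue [L, N]
Visit L → queue [N]
Visit N → queue []

H -> B -> F -> M -> A -> C -> I -> G -> J -> D -> K -> E -> L -> N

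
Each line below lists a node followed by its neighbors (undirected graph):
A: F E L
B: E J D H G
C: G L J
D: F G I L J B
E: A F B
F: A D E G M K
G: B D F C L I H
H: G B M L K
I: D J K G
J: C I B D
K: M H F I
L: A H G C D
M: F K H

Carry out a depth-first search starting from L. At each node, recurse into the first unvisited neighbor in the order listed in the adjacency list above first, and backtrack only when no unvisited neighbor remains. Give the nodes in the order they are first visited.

Visit L
L → A
A → F
F → D
D → G
G → B
B → E
B → J
J → C
J → I
I → K
K → M
M → H

L → A → F → D → G → B → E → J → C → I → K → M → H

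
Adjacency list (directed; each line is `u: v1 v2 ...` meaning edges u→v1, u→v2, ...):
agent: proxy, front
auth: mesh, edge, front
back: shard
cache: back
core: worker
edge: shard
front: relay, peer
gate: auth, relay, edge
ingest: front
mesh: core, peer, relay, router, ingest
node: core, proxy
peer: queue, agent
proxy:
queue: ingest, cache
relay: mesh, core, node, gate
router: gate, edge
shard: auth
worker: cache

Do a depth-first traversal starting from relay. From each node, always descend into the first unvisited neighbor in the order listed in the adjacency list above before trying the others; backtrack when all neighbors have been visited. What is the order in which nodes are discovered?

Visit relay
relay → mesh
mesh → core
core → worker
worker → cache
cache → back
back → shard
shard → auth
auth → edge
auth → front
front → peer
peer → queue
queue → ingest
peer → agent
agent → proxy
mesh → router
router → gate
relay → node

relay, mesh, core, worker, cache, back, shard, auth, edge, front, peer, queue, ingest, agent, proxy, router, gate, node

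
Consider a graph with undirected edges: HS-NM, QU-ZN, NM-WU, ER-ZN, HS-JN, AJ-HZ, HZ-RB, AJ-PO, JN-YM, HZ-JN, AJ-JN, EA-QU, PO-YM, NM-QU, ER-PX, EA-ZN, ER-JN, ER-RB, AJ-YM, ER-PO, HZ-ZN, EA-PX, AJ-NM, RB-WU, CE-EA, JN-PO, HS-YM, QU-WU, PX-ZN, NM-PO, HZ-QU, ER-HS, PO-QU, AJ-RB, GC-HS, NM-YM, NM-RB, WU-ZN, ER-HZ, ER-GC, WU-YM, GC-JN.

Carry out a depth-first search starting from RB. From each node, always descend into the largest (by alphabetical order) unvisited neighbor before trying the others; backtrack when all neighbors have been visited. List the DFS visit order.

RB, WU, ZN, QU, PO, YM, NM, HS, JN, HZ, ER, PX, EA, CE, GC, AJ

Visit RB
RB → WU
WU → ZN
ZN → QU
QU → PO
PO → YM
YM → NM
NM → HS
HS → JN
JN → HZ
HZ → ER
ER → PX
PX → EA
EA → CE
ER → GC
HZ → AJ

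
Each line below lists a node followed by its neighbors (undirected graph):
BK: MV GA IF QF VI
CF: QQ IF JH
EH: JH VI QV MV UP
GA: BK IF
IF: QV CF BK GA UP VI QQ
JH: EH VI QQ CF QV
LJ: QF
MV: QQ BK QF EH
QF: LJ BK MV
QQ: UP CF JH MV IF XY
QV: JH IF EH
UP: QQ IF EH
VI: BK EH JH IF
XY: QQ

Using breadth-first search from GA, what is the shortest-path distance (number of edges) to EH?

Level 0: GA
Level 1: BK, IF
Level 2: CF, MV, QF, QQ, QV, UP, VI
Level 3: EH, JH, LJ, XY
EH first appears at level 3.

3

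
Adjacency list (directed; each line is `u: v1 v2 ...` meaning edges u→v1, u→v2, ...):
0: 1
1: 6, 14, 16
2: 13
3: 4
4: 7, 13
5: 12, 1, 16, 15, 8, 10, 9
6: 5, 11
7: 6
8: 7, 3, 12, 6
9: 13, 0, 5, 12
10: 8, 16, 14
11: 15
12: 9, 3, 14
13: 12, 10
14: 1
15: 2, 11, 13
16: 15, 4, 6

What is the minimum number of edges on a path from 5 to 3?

Level 0: 5
Level 1: 1, 8, 9, 10, 12, 15, 16
Level 2: 0, 2, 3, 4, 6, 7, 11, 13, 14
3 first appears at level 2.

2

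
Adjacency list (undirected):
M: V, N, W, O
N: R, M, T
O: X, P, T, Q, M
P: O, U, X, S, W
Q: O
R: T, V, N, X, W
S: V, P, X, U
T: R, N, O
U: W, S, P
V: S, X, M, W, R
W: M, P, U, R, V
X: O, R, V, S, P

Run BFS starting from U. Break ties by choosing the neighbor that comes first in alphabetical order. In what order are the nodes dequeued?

U, P, S, W, O, X, V, M, R, Q, T, N

Visit U; enqueue P, S, W → queue [P, S, W]
Visit P; enqueue O, X → queue [S, W, O, X]
Visit S; enqueue V → queue [W, O, X, V]
Visit W; enqueue M, R → queue [O, X, V, M, R]
Visit O; enqueue Q, T → queue [X, V, M, R, Q, T]
Visit X → queue [V, M, R, Q, T]
Visit V → queue [M, R, Q, T]
Visit M; enqueue N → queue [R, Q, T, N]
Visit R → queue [Q, T, N]
Visit Q → queue [T, N]
Visit T → queue [N]
Visit N → queue []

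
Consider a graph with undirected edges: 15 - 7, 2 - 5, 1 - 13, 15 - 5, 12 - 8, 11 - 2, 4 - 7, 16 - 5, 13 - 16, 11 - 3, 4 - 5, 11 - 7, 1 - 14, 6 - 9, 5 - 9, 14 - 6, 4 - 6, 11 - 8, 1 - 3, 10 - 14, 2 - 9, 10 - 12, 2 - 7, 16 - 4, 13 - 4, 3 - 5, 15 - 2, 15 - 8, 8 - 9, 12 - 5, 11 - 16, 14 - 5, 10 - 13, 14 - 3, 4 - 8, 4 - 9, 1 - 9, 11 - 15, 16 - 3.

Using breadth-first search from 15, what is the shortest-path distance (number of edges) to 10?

3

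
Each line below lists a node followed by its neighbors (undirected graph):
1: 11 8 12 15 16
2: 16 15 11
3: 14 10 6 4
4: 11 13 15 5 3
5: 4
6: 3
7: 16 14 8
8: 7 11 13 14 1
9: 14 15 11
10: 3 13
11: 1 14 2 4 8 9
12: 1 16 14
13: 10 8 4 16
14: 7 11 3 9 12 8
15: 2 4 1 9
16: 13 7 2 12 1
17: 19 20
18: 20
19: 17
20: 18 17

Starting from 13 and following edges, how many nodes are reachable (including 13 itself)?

BFS from 13 visits: 13, 4, 8, 10, 16, 3, 5, 11, 15, 1, 7, 14, 2, 12, 6, 9
Reachable nodes: 16 of 20 total.

16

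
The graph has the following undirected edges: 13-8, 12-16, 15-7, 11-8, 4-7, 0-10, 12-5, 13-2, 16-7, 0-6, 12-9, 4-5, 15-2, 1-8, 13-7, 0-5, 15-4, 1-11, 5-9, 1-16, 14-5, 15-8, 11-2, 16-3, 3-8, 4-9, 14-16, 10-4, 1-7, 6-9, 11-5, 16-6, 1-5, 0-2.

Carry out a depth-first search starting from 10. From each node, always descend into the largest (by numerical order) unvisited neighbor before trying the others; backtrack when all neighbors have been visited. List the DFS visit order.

Visit 10
10 → 4
4 → 15
15 → 8
8 → 13
13 → 7
7 → 16
16 → 14
14 → 5
5 → 12
12 → 9
9 → 6
6 → 0
0 → 2
2 → 11
11 → 1
16 → 3

10, 4, 15, 8, 13, 7, 16, 14, 5, 12, 9, 6, 0, 2, 11, 1, 3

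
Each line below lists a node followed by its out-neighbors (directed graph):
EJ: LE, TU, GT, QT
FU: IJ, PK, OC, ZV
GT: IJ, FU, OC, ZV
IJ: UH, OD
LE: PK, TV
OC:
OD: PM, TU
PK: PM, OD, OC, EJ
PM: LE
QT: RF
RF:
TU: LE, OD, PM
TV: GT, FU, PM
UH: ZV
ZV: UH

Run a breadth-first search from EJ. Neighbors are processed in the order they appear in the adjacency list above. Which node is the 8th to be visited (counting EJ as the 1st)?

Visit EJ; enqueue LE, TU, GT, QT → queue [LE, TU, GT, QT]
Visit LE; enqueue PK, TV → queue [TU, GT, QT, PK, TV]
Visit TU; enqueue OD, PM → queue [GT, QT, PK, TV, OD, PM]
Visit GT; enqueue IJ, FU, OC, ZV → queue [QT, PK, TV, OD, PM, IJ, FU, OC, ZV]
Visit QT; enqueue RF → queue [PK, TV, OD, PM, IJ, FU, OC, ZV, RF]
Visit PK → queue [TV, OD, PM, IJ, FU, OC, ZV, RF]
Visit TV → queue [OD, PM, IJ, FU, OC, ZV, RF]
Visit OD → queue [PM, IJ, FU, OC, ZV, RF]
Visit PM → queue [IJ, FU, OC, ZV, RF]
Visit IJ; enqueue UH → queue [FU, OC, ZV, RF, UH]
Visit FU → queue [OC, ZV, RF, UH]
Visit OC → queue [ZV, RF, UH]
Visit ZV → queue [RF, UH]
Visit RF → queue [UH]
Visit UH → queue []

Visit order: EJ, LE, TU, GT, QT, PK, TV, OD, PM, IJ, FU, OC, ZV, RF, UH

OD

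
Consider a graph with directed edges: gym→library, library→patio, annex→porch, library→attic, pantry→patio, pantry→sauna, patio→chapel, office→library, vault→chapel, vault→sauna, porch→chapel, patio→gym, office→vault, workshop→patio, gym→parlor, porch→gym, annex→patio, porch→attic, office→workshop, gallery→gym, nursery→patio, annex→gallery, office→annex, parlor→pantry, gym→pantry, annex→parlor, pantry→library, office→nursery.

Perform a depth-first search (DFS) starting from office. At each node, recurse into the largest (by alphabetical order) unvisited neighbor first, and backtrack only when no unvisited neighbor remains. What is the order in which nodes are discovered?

office, workshop, patio, gym, parlor, pantry, sauna, library, attic, chapel, vault, nursery, annex, porch, gallery

Visit office
office → workshop
workshop → patio
patio → gym
gym → parlor
parlor → pantry
pantry → sauna
pantry → library
library → attic
patio → chapel
office → vault
office → nursery
office → annex
annex → porch
annex → gallery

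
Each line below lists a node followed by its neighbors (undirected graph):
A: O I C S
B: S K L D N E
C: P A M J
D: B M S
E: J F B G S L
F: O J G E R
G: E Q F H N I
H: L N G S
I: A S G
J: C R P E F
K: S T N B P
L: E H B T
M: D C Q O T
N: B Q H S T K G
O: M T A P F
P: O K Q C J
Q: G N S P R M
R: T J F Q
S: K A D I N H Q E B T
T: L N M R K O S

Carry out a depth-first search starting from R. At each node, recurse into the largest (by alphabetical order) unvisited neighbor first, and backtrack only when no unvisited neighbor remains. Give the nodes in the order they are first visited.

Visit R
R → T
T → S
S → Q
Q → P
P → O
O → M
M → D
D → B
B → N
N → K
N → H
H → L
L → E
E → J
J → F
F → G
G → I
I → A
A → C

R, T, S, Q, P, O, M, D, B, N, K, H, L, E, J, F, G, I, A, C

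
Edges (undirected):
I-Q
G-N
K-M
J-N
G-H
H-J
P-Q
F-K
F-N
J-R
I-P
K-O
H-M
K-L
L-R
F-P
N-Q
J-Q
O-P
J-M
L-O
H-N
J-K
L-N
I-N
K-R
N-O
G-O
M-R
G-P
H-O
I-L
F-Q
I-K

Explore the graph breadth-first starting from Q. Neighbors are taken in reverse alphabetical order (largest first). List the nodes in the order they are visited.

Q, P, N, J, I, F, O, G, L, H, R, M, K

Visit Q; enqueue P, N, J, I, F → queue [P, N, J, I, F]
Visit P; enqueue O, G → queue [N, J, I, F, O, G]
Visit N; enqueue L, H → queue [J, I, F, O, G, L, H]
Visit J; enqueue R, M, K → queue [I, F, O, G, L, H, R, M, K]
Visit I → queue [F, O, G, L, H, R, M, K]
Visit F → queue [O, G, L, H, R, M, K]
Visit O → queue [G, L, H, R, M, K]
Visit G → queue [L, H, R, M, K]
Visit L → queue [H, R, M, K]
Visit H → queue [R, M, K]
Visit R → queue [M, K]
Visit M → queue [K]
Visit K → queue []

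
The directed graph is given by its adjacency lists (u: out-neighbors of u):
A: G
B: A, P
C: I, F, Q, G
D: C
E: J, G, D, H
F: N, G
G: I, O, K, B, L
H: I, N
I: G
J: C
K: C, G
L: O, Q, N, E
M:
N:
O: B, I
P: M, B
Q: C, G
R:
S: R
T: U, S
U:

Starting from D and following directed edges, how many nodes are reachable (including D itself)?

BFS from D visits: D, C, I, F, Q, G, N, O, K, B, L, A, P, E, M, J, H
Reachable nodes: 17 of 21 total.

17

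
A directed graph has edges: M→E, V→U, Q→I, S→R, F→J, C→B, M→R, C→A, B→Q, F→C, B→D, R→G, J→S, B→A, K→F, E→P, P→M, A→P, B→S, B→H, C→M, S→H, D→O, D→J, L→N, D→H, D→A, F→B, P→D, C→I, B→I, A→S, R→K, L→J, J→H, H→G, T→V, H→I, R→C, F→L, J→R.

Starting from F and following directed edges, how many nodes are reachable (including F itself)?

BFS from F visits: F, B, C, J, L, A, D, H, I, Q, S, M, R, N, P, O, G, E, K
Reachable nodes: 19 of 22 total.

19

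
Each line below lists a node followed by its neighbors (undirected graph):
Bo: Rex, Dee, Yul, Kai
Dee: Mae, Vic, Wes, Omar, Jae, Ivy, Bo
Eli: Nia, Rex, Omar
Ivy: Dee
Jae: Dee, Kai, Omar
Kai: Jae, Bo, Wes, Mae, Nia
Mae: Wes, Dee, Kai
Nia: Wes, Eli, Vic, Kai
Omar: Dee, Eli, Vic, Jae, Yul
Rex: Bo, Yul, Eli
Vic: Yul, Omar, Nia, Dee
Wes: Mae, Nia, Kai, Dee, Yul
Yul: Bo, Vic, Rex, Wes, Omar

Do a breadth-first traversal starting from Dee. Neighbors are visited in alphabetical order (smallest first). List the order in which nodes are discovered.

Visit Dee; enqueue Bo, Ivy, Jae, Mae, Omar, Vic, Wes → queue [Bo, Ivy, Jae, Mae, Omar, Vic, Wes]
Visit Bo; enqueue Kai, Rex, Yul → queue [Ivy, Jae, Mae, Omar, Vic, Wes, Kai, Rex, Yul]
Visit Ivy → queue [Jae, Mae, Omar, Vic, Wes, Kai, Rex, Yul]
Visit Jae → queue [Mae, Omar, Vic, Wes, Kai, Rex, Yul]
Visit Mae → queue [Omar, Vic, Wes, Kai, Rex, Yul]
Visit Omar; enqueue Eli → queue [Vic, Wes, Kai, Rex, Yul, Eli]
Visit Vic; enqueue Nia → queue [Wes, Kai, Rex, Yul, Eli, Nia]
Visit Wes → queue [Kai, Rex, Yul, Eli, Nia]
Visit Kai → queue [Rex, Yul, Eli, Nia]
Visit Rex → queue [Yul, Eli, Nia]
Visit Yul → queue [Eli, Nia]
Visit Eli → queue [Nia]
Visit Nia → queue []

Dee, Bo, Ivy, Jae, Mae, Omar, Vic, Wes, Kai, Rex, Yul, Eli, Nia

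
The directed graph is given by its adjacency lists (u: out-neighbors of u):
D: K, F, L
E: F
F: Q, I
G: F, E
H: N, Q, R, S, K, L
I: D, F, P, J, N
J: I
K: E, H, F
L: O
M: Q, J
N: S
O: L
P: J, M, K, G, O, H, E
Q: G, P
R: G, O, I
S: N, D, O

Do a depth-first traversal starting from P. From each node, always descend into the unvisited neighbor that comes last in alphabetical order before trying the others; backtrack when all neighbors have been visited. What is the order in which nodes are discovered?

Visit P
P → O
O → L
P → M
M → Q
Q → G
G → F
F → I
I → N
N → S
S → D
D → K
K → H
H → R
K → E
I → J

P → O → L → M → Q → G → F → I → N → S → D → K → H → R → E → J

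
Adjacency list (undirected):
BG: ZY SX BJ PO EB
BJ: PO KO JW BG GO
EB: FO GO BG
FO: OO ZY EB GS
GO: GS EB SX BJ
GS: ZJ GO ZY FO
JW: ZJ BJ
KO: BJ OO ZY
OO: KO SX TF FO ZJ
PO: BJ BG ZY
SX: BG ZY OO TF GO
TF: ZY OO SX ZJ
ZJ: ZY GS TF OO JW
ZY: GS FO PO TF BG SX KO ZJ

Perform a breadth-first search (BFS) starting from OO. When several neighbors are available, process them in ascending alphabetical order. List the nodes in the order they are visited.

OO, FO, KO, SX, TF, ZJ, EB, GS, ZY, BJ, BG, GO, JW, PO

Visit OO; enqueue FO, KO, SX, TF, ZJ → queue [FO, KO, SX, TF, ZJ]
Visit FO; enqueue EB, GS, ZY → queue [KO, SX, TF, ZJ, EB, GS, ZY]
Visit KO; enqueue BJ → queue [SX, TF, ZJ, EB, GS, ZY, BJ]
Visit SX; enqueue BG, GO → queue [TF, ZJ, EB, GS, ZY, BJ, BG, GO]
Visit TF → queue [ZJ, EB, GS, ZY, BJ, BG, GO]
Visit ZJ; enqueue JW → queue [EB, GS, ZY, BJ, BG, GO, JW]
Visit EB → queue [GS, ZY, BJ, BG, GO, JW]
Visit GS → queue [ZY, BJ, BG, GO, JW]
Visit ZY; enqueue PO → queue [BJ, BG, GO, JW, PO]
Visit BJ → queue [BG, GO, JW, PO]
Visit BG → queue [GO, JW, PO]
Visit GO → queue [JW, PO]
Visit JW → queue [PO]
Visit PO → queue []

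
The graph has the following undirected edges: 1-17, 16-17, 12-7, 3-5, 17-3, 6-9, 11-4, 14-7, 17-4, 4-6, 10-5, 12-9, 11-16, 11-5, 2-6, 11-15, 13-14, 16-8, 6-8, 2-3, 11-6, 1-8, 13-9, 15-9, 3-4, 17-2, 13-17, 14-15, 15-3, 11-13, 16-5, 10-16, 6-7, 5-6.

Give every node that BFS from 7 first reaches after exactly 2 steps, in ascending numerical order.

Level 0: 7
Level 1: 6, 12, 14
Level 2: 2, 4, 5, 8, 9, 11, 13, 15
Level 3: 1, 3, 10, 16, 17

2, 4, 5, 8, 9, 11, 13, 15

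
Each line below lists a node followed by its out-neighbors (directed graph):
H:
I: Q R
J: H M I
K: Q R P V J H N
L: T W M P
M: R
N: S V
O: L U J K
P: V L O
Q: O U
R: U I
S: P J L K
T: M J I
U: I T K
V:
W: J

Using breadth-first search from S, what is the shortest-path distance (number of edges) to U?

Level 0: S
Level 1: J, K, L, P
Level 2: H, I, M, N, O, Q, R, T, V, W
Level 3: U
U first appears at level 3.

3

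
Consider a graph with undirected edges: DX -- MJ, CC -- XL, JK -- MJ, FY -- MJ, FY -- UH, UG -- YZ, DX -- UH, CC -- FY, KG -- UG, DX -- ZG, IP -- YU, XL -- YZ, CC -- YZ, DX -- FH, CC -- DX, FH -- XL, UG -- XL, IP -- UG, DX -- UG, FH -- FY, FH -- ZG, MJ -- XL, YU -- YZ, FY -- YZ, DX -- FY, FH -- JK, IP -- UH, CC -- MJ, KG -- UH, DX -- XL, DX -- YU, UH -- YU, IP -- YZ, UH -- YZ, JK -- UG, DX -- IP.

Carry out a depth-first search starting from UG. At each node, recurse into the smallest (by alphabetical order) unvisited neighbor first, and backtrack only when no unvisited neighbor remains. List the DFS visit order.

UG -> DX -> CC -> FY -> FH -> JK -> MJ -> XL -> YZ -> IP -> UH -> KG -> YU -> ZG

Visit UG
UG → DX
DX → CC
CC → FY
FY → FH
FH → JK
JK → MJ
MJ → XL
XL → YZ
YZ → IP
IP → UH
UH → KG
UH → YU
FH → ZG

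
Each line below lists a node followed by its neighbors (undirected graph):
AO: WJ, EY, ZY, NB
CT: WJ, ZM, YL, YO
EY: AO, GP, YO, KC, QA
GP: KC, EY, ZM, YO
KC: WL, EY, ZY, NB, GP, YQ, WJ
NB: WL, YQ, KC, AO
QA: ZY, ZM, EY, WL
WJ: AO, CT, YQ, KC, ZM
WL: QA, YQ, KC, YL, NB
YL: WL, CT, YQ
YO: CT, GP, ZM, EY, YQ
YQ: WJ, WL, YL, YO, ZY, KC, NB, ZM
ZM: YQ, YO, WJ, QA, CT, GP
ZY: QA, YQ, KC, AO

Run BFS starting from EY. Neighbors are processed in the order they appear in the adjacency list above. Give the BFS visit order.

EY, AO, GP, YO, KC, QA, WJ, ZY, NB, ZM, CT, YQ, WL, YL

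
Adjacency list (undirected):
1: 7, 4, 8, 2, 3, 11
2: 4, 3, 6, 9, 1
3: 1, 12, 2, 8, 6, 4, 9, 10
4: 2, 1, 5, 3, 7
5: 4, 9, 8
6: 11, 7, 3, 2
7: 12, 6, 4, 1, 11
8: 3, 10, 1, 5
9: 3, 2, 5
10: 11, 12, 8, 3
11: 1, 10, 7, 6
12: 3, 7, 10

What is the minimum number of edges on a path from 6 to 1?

2

Level 0: 6
Level 1: 2, 3, 7, 11
Level 2: 1, 4, 8, 9, 10, 12
Level 3: 5
1 first appears at level 2.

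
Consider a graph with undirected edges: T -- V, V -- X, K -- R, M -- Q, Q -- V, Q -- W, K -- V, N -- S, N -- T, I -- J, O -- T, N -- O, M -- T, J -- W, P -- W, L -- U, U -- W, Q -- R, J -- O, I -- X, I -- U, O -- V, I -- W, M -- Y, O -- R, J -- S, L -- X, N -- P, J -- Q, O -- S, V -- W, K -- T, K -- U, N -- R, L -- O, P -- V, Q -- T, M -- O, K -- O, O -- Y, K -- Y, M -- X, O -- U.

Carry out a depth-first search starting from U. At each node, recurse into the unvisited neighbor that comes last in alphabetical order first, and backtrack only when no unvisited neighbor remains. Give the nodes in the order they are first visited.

Visit U
U → W
W → V
V → X
X → M
M → Y
Y → O
O → T
T → Q
Q → R
R → N
N → S
S → J
J → I
N → P
R → K
O → L

U, W, V, X, M, Y, O, T, Q, R, N, S, J, I, P, K, L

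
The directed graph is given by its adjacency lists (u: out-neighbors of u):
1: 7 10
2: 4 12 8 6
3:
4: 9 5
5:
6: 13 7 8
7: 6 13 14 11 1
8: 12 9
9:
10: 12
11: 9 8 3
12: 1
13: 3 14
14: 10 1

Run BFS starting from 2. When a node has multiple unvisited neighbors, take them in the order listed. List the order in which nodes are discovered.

2 -> 4 -> 12 -> 8 -> 6 -> 9 -> 5 -> 1 -> 13 -> 7 -> 10 -> 3 -> 14 -> 11

Visit 2; enqueue 4, 12, 8, 6 → queue [4, 12, 8, 6]
Visit 4; enqueue 9, 5 → queue [12, 8, 6, 9, 5]
Visit 12; enqueue 1 → queue [8, 6, 9, 5, 1]
Visit 8 → queue [6, 9, 5, 1]
Visit 6; enqueue 13, 7 → queue [9, 5, 1, 13, 7]
Visit 9 → queue [5, 1, 13, 7]
Visit 5 → queue [1, 13, 7]
Visit 1; enqueue 10 → queue [13, 7, 10]
Visit 13; enqueue 3, 14 → queue [7, 10, 3, 14]
Visit 7; enqueue 11 → queue [10, 3, 14, 11]
Visit 10 → queue [3, 14, 11]
Visit 3 → queue [14, 11]
Visit 14 → queue [11]
Visit 11 → queue []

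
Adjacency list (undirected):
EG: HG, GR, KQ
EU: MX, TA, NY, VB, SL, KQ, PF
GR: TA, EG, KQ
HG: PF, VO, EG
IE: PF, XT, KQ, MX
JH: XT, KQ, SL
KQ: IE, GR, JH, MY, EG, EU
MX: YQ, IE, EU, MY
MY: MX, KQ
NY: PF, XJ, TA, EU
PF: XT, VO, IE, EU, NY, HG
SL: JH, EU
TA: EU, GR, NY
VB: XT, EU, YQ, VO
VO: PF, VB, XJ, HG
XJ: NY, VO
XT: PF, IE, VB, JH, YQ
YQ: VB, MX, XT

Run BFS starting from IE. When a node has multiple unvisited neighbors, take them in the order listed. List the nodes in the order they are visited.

IE → PF → XT → KQ → MX → VO → EU → NY → HG → VB → JH → YQ → GR → MY → EG → XJ → TA → SL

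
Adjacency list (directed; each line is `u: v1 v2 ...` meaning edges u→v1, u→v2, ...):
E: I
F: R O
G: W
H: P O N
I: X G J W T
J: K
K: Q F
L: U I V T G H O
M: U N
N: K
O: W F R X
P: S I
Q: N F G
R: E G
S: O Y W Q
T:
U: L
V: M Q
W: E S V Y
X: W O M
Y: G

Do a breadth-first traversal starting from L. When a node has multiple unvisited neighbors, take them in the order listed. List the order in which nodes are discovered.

L, U, I, V, T, G, H, O, X, J, W, M, Q, P, N, F, R, K, E, S, Y

Visit L; enqueue U, I, V, T, G, H, O → queue [U, I, V, T, G, H, O]
Visit U → queue [I, V, T, G, H, O]
Visit I; enqueue X, J, W → queue [V, T, G, H, O, X, J, W]
Visit V; enqueue M, Q → queue [T, G, H, O, X, J, W, M, Q]
Visit T → queue [G, H, O, X, J, W, M, Q]
Visit G → queue [H, O, X, J, W, M, Q]
Visit H; enqueue P, N → queue [O, X, J, W, M, Q, P, N]
Visit O; enqueue F, R → queue [X, J, W, M, Q, P, N, F, R]
Visit X → queue [J, W, M, Q, P, N, F, R]
Visit J; enqueue K → queue [W, M, Q, P, N, F, R, K]
Visit W; enqueue E, S, Y → queue [M, Q, P, N, F, R, K, E, S, Y]
Visit M → queue [Q, P, N, F, R, K, E, S, Y]
Visit Q → queue [P, N, F, R, K, E, S, Y]
Visit P → queue [N, F, R, K, E, S, Y]
Visit N → queue [F, R, K, E, S, Y]
Visit F → queue [R, K, E, S, Y]
Visit R → queue [K, E, S, Y]
Visit K → queue [E, S, Y]
Visit E → queue [S, Y]
Visit S → queue [Y]
Visit Y → queue []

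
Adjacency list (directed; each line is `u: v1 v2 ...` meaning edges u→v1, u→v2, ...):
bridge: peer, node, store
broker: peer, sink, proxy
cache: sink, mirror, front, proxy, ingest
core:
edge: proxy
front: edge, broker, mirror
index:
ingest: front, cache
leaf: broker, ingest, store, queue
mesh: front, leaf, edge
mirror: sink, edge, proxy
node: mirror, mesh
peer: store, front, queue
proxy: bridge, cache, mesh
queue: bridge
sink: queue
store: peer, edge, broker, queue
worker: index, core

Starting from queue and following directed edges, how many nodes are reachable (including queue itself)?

15

BFS from queue visits: queue, bridge, store, peer, node, edge, broker, front, mirror, mesh, proxy, sink, leaf, cache, ingest
Reachable nodes: 15 of 18 total.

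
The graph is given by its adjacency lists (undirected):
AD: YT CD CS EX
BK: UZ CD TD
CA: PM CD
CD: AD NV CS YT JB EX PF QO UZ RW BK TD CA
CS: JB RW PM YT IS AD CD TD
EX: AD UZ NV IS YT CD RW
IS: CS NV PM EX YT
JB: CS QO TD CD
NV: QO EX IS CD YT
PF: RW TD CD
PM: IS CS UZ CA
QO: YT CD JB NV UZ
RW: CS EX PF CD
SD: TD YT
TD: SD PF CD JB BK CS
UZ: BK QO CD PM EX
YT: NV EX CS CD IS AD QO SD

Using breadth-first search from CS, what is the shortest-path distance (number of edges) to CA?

2

Level 0: CS
Level 1: AD, CD, IS, JB, PM, RW, TD, YT
Level 2: BK, CA, EX, NV, PF, QO, SD, UZ
CA first appears at level 2.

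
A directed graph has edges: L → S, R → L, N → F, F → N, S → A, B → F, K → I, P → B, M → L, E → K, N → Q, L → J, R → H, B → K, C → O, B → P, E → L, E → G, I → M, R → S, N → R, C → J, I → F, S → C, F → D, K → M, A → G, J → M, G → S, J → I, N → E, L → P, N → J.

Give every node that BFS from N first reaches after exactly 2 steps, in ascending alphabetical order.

Level 0: N
Level 1: E, F, J, Q, R
Level 2: D, G, H, I, K, L, M, S
Level 3: A, C, P
Level 4: B, O

D, G, H, I, K, L, M, S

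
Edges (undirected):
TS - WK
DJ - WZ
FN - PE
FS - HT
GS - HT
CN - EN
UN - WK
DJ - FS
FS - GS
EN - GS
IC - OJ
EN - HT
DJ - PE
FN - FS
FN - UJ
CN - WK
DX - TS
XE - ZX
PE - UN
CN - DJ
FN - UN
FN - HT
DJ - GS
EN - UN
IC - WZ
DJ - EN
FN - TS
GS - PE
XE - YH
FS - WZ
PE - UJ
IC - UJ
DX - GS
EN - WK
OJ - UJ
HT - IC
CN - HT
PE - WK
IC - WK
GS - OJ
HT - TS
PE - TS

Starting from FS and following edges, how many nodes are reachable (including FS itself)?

16

BFS from FS visits: FS, DJ, FN, GS, HT, WZ, CN, EN, PE, TS, UJ, UN, DX, OJ, IC, WK
Reachable nodes: 16 of 19 total.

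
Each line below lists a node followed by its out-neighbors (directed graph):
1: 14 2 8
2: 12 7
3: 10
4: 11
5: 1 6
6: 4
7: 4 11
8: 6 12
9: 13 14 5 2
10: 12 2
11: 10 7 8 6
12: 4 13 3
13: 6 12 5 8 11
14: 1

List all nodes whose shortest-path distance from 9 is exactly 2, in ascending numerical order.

Level 0: 9
Level 1: 2, 5, 13, 14
Level 2: 1, 6, 7, 8, 11, 12
Level 3: 3, 4, 10

1, 6, 7, 8, 11, 12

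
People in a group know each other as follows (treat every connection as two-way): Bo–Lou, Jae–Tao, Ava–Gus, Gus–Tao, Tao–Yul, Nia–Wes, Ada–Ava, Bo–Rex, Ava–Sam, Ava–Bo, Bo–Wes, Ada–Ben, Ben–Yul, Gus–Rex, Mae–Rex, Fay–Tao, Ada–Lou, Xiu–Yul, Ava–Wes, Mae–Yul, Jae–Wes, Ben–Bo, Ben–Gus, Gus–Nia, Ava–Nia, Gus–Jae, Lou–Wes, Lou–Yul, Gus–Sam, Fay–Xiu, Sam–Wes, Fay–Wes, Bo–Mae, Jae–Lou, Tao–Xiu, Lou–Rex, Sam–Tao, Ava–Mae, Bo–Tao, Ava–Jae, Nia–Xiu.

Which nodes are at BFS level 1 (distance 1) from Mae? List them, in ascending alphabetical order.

Level 0: Mae
Level 1: Ava, Bo, Rex, Yul
Level 2: Ada, Ben, Gus, Jae, Lou, Nia, Sam, Tao, Wes, Xiu
Level 3: Fay

Ava, Bo, Rex, Yul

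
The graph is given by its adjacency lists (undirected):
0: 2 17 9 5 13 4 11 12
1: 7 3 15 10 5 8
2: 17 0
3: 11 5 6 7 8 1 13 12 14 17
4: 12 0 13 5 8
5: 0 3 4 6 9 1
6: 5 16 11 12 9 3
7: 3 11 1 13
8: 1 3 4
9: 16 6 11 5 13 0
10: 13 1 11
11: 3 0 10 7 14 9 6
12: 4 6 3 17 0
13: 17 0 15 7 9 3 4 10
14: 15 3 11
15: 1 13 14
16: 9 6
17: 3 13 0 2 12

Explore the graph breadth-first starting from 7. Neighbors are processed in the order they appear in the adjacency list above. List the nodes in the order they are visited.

7, 3, 11, 1, 13, 5, 6, 8, 12, 14, 17, 0, 10, 9, 15, 4, 16, 2

Visit 7; enqueue 3, 11, 1, 13 → queue [3, 11, 1, 13]
Visit 3; enqueue 5, 6, 8, 12, 14, 17 → queue [11, 1, 13, 5, 6, 8, 12, 14, 17]
Visit 11; enqueue 0, 10, 9 → queue [1, 13, 5, 6, 8, 12, 14, 17, 0, 10, 9]
Visit 1; enqueue 15 → queue [13, 5, 6, 8, 12, 14, 17, 0, 10, 9, 15]
Visit 13; enqueue 4 → queue [5, 6, 8, 12, 14, 17, 0, 10, 9, 15, 4]
Visit 5 → queue [6, 8, 12, 14, 17, 0, 10, 9, 15, 4]
Visit 6; enqueue 16 → queue [8, 12, 14, 17, 0, 10, 9, 15, 4, 16]
Visit 8 → queue [12, 14, 17, 0, 10, 9, 15, 4, 16]
Visit 12 → queue [14, 17, 0, 10, 9, 15, 4, 16]
Visit 14 → queue [17, 0, 10, 9, 15, 4, 16]
Visit 17; enqueue 2 → queue [0, 10, 9, 15, 4, 16, 2]
Visit 0 → queue [10, 9, 15, 4, 16, 2]
Visit 10 → queue [9, 15, 4, 16, 2]
Visit 9 → queue [15, 4, 16, 2]
Visit 15 → queue [4, 16, 2]
Visit 4 → queue [16, 2]
Visit 16 → queue [2]
Visit 2 → queue []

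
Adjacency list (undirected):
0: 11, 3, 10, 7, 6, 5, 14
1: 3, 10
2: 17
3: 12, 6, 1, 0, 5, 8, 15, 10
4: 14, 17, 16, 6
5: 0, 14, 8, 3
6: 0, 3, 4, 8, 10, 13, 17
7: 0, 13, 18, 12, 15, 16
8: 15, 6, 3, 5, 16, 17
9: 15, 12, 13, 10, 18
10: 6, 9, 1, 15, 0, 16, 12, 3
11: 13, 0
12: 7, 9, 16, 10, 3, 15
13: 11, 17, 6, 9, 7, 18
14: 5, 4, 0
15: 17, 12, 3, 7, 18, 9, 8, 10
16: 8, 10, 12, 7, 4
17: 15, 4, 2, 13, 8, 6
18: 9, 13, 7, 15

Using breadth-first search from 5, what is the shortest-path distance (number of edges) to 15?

Level 0: 5
Level 1: 0, 3, 8, 14
Level 2: 1, 4, 6, 7, 10, 11, 12, 15, 16, 17
Level 3: 2, 9, 13, 18
15 first appears at level 2.

2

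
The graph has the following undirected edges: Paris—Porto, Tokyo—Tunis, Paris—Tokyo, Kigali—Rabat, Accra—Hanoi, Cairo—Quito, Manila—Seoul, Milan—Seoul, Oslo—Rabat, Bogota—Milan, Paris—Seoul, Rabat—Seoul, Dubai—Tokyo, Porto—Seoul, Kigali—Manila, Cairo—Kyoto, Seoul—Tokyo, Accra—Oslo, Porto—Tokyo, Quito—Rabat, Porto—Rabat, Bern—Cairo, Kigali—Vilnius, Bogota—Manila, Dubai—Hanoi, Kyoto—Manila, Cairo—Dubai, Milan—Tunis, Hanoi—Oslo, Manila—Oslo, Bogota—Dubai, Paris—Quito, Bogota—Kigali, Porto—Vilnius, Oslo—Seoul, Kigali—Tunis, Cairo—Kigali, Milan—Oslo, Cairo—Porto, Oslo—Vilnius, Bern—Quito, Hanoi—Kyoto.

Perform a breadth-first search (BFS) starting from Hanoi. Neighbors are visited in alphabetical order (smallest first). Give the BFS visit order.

Hanoi Accra Dubai Kyoto Oslo Bogota Cairo Tokyo Manila Milan Rabat Seoul Vilnius Kigali Bern Porto Quito Paris Tunis

Visit Hanoi; enqueue Accra, Dubai, Kyoto, Oslo → queue [Accra, Dubai, Kyoto, Oslo]
Visit Accra → queue [Dubai, Kyoto, Oslo]
Visit Dubai; enqueue Bogota, Cairo, Tokyo → queue [Kyoto, Oslo, Bogota, Cairo, Tokyo]
Visit Kyoto; enqueue Manila → queue [Oslo, Bogota, Cairo, Tokyo, Manila]
Visit Oslo; enqueue Milan, Rabat, Seoul, Vilnius → queue [Bogota, Cairo, Tokyo, Manila, Milan, Rabat, Seoul, Vilnius]
Visit Bogota; enqueue Kigali → queue [Cairo, Tokyo, Manila, Milan, Rabat, Seoul, Vilnius, Kigali]
Visit Cairo; enqueue Bern, Porto, Quito → queue [Tokyo, Manila, Milan, Rabat, Seoul, Vilnius, Kigali, Bern, Porto, Quito]
Visit Tokyo; enqueue Paris, Tunis → queue [Manila, Milan, Rabat, Seoul, Vilnius, Kigali, Bern, Porto, Quito, Paris, Tunis]
Visit Manila → queue [Milan, Rabat, Seoul, Vilnius, Kigali, Bern, Porto, Quito, Paris, Tunis]
Visit Milan → queue [Rabat, Seoul, Vilnius, Kigali, Bern, Porto, Quito, Paris, Tunis]
Visit Rabat → queue [Seoul, Vilnius, Kigali, Bern, Porto, Quito, Paris, Tunis]
Visit Seoul → queue [Vilnius, Kigali, Bern, Porto, Quito, Paris, Tunis]
Visit Vilnius → queue [Kigali, Bern, Porto, Quito, Paris, Tunis]
Visit Kigali → queue [Bern, Porto, Quito, Paris, Tunis]
Visit Bern → queue [Porto, Quito, Paris, Tunis]
Visit Porto → queue [Quito, Paris, Tunis]
Visit Quito → queue [Paris, Tunis]
Visit Paris → queue [Tunis]
Visit Tunis → queue []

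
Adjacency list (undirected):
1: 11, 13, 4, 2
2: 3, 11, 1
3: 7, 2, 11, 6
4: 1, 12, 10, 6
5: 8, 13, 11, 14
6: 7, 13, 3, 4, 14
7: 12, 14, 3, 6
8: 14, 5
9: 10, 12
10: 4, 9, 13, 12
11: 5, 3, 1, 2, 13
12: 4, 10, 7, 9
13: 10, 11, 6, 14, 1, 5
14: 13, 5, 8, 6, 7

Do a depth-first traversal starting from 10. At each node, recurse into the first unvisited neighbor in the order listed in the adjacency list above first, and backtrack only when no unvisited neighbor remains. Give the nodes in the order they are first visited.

Visit 10
10 → 4
4 → 1
1 → 11
11 → 5
5 → 8
8 → 14
14 → 13
13 → 6
6 → 7
7 → 12
12 → 9
7 → 3
3 → 2

10 -> 4 -> 1 -> 11 -> 5 -> 8 -> 14 -> 13 -> 6 -> 7 -> 12 -> 9 -> 3 -> 2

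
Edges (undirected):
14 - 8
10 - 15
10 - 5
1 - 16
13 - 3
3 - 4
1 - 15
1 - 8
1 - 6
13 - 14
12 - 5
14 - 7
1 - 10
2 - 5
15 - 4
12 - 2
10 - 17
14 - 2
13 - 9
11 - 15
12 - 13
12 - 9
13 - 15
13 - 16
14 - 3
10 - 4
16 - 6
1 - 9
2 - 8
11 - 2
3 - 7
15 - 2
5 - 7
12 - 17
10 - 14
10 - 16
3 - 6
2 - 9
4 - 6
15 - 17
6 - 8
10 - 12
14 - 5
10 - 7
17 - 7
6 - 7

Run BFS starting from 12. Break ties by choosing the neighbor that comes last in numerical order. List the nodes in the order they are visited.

12 → 17 → 13 → 10 → 9 → 5 → 2 → 15 → 7 → 16 → 14 → 3 → 4 → 1 → 11 → 8 → 6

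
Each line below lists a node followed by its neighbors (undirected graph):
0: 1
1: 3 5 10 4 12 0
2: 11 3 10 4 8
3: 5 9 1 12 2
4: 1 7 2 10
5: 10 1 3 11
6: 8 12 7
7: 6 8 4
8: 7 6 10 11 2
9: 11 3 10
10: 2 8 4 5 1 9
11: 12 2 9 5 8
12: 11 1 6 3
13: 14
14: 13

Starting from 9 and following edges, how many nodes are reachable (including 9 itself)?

13

BFS from 9 visits: 9, 11, 3, 10, 12, 2, 5, 8, 1, 4, 6, 7, 0
Reachable nodes: 13 of 15 total.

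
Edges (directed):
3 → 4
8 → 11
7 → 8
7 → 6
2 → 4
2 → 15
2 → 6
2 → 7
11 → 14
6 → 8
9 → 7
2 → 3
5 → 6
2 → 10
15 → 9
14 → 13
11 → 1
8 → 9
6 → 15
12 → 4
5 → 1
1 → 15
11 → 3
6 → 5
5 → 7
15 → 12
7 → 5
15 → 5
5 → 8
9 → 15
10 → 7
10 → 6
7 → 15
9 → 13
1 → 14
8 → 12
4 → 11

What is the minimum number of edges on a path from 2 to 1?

Level 0: 2
Level 1: 3, 4, 6, 7, 10, 15
Level 2: 5, 8, 9, 11, 12
Level 3: 1, 13, 14
1 first appears at level 3.

3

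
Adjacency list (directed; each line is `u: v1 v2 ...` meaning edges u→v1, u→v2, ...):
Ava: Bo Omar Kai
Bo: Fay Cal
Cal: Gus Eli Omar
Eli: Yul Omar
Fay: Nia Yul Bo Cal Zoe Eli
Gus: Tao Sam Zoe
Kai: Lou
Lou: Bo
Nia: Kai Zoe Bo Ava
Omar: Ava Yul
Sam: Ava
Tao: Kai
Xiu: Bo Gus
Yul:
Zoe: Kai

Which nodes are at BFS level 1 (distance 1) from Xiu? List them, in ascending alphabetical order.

Level 0: Xiu
Level 1: Bo, Gus
Level 2: Cal, Fay, Sam, Tao, Zoe
Level 3: Ava, Eli, Kai, Nia, Omar, Yul
Level 4: Lou

Bo, Gus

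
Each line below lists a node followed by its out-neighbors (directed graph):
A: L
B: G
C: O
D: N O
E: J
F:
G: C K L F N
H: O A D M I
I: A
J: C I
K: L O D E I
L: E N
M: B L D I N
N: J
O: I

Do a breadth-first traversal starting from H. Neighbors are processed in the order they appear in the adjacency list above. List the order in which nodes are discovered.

Visit H; enqueue O, A, D, M, I → queue [O, A, D, M, I]
Visit O → queue [A, D, M, I]
Visit A; enqueue L → queue [D, M, I, L]
Visit D; enqueue N → queue [M, I, L, N]
Visit M; enqueue B → queue [I, L, N, B]
Visit I → queue [L, N, B]
Visit L; enqueue E → queue [N, B, E]
Visit N; enqueue J → queue [B, E, J]
Visit B; enqueue G → queue [E, J, G]
Visit E → queue [J, G]
Visit J; enqueue C → queue [G, C]
Visit G; enqueue K, F → queue [C, K, F]
Visit C → queue [K, F]
Visit K → queue [F]
Visit F → queue []

H → O → A → D → M → I → L → N → B → E → J → G → C → K → F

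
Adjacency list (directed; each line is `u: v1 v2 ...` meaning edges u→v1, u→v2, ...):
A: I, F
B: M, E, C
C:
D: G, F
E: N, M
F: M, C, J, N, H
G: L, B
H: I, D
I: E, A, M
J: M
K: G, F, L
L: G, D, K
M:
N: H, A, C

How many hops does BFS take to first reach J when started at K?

Level 0: K
Level 1: F, G, L
Level 2: B, C, D, H, J, M, N
Level 3: A, E, I
J first appears at level 2.

2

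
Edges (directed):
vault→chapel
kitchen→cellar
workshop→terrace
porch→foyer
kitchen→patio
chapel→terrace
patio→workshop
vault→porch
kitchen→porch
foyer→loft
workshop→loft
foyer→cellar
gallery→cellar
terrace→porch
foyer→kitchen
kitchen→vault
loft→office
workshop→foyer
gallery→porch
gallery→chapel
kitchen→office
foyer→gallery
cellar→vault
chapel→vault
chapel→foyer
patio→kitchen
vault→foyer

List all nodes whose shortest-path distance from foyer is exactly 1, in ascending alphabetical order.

cellar, gallery, kitchen, loft

Level 0: foyer
Level 1: cellar, gallery, kitchen, loft
Level 2: chapel, office, patio, porch, vault
Level 3: terrace, workshop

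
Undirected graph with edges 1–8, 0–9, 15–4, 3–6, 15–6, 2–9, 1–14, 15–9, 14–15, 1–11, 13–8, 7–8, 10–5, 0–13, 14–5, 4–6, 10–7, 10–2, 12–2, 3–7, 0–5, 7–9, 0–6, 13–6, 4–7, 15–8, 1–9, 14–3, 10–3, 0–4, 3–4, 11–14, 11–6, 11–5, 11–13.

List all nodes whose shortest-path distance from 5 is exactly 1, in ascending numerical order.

0, 10, 11, 14

Level 0: 5
Level 1: 0, 10, 11, 14
Level 2: 1, 2, 3, 4, 6, 7, 9, 13, 15
Level 3: 8, 12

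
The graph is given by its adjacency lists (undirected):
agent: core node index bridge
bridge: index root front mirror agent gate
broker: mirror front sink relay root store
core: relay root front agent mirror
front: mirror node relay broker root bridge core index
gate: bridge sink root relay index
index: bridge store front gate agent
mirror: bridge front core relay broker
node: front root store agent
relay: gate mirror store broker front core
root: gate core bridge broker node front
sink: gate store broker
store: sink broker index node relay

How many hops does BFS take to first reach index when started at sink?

Level 0: sink
Level 1: broker, gate, store
Level 2: bridge, front, index, mirror, node, relay, root
Level 3: agent, core
index first appears at level 2.

2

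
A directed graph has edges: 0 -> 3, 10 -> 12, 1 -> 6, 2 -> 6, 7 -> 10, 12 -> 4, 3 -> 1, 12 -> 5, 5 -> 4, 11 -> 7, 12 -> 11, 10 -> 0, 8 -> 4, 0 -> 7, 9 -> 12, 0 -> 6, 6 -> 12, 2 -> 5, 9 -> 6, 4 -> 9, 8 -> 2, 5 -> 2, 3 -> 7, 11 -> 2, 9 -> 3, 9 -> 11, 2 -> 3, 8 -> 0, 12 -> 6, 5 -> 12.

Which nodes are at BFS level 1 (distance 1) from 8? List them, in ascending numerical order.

0, 2, 4

Level 0: 8
Level 1: 0, 2, 4
Level 2: 3, 5, 6, 7, 9
Level 3: 1, 10, 11, 12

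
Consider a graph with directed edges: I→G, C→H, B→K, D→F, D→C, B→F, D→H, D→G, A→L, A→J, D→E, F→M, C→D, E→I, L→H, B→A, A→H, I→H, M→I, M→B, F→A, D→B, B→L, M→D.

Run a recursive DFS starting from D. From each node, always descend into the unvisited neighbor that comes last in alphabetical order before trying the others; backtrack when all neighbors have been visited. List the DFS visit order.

Visit D
D → H
D → G
D → F
F → M
M → I
M → B
B → L
B → K
B → A
A → J
D → E
D → C

D → H → G → F → M → I → B → L → K → A → J → E → C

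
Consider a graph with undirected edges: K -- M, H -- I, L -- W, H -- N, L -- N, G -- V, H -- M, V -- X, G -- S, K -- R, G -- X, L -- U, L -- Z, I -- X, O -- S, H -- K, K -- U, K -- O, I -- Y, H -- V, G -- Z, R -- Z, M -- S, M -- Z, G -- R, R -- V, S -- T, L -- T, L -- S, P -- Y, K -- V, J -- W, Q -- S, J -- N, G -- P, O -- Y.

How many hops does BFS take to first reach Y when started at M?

3

Level 0: M
Level 1: H, K, S, Z
Level 2: G, I, L, N, O, Q, R, T, U, V
Level 3: J, P, W, X, Y
Y first appears at level 3.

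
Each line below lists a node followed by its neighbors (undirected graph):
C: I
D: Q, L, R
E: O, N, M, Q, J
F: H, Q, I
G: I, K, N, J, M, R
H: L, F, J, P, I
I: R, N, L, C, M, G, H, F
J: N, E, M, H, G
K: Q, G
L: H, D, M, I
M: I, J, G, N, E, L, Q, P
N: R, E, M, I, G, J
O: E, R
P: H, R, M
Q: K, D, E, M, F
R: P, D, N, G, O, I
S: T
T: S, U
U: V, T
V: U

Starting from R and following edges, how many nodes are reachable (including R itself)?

16

BFS from R visits: R, D, G, I, N, O, P, L, Q, J, K, M, C, F, H, E
Reachable nodes: 16 of 20 total.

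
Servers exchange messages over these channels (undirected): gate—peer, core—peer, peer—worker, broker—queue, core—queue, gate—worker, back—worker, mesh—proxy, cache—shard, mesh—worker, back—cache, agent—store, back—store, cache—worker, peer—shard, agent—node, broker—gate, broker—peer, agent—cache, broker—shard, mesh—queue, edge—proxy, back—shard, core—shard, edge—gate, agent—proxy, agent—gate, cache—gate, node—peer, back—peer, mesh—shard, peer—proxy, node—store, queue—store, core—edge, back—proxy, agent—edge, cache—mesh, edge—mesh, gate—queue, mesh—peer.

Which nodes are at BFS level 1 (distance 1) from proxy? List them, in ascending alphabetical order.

Level 0: proxy
Level 1: agent, back, edge, mesh, peer
Level 2: broker, cache, core, gate, node, queue, shard, store, worker

agent, back, edge, mesh, peer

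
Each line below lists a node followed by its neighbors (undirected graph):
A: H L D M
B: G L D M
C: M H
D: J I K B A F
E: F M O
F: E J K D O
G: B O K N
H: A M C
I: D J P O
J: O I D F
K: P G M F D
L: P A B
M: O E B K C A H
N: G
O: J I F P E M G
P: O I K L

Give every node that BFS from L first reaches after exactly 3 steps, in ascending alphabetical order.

C, E, F, J, N

Level 0: L
Level 1: A, B, P
Level 2: D, G, H, I, K, M, O
Level 3: C, E, F, J, N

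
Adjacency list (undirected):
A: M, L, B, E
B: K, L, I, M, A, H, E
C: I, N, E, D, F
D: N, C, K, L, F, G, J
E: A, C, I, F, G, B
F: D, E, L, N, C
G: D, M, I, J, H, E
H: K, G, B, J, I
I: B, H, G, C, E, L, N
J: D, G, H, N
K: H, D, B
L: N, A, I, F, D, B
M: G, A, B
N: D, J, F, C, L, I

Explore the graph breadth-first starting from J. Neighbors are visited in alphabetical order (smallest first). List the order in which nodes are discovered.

J -> D -> G -> H -> N -> C -> F -> K -> L -> E -> I -> M -> B -> A

Visit J; enqueue D, G, H, N → queue [D, G, H, N]
Visit D; enqueue C, F, K, L → queue [G, H, N, C, F, K, L]
Visit G; enqueue E, I, M → queue [H, N, C, F, K, L, E, I, M]
Visit H; enqueue B → queue [N, C, F, K, L, E, I, M, B]
Visit N → queue [C, F, K, L, E, I, M, B]
Visit C → queue [F, K, L, E, I, M, B]
Visit F → queue [K, L, E, I, M, B]
Visit K → queue [L, E, I, M, B]
Visit L; enqueue A → queue [E, I, M, B, A]
Visit E → queue [I, M, B, A]
Visit I → queue [M, B, A]
Visit M → queue [B, A]
Visit B → queue [A]
Visit A → queue []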